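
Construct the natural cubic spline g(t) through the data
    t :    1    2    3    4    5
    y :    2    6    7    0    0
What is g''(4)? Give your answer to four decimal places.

14.3571

With m_i denoting the second derivative at x_i, h_i = 1, 1, 1, 1, and Δ_i = (y_(i+1) − y_i)/h_i = 4, 1, -7, 0:
  1·m_0 + 4·m_1 + 1·m_2 = 6(Δ_1 - Δ_0) = -18
  1·m_1 + 4·m_2 + 1·m_3 = 6(Δ_2 - Δ_1) = -48
  1·m_2 + 4·m_3 + 1·m_4 = 6(Δ_3 - Δ_2) = 42
Natural end conditions: m_0 = m_4 = 0.
Forward elimination and back-substitution give m_0 = 0, m_1 = -9/14, m_2 = -108/7, m_3 = 201/14, m_4 = 0.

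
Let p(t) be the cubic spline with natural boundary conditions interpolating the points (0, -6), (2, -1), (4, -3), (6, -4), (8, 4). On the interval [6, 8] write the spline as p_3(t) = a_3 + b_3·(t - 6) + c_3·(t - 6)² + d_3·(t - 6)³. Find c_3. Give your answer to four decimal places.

1.6607

Put σ_i = p'' at the i-th knot. Here h = (2, 2, 2, 2) and Δ = (5/2, -1, -1/2, 4), so the interior equations h_(i-1)·σ_(i-1) + 2(h_(i-1)+h_i)·σ_i + h_i·σ_(i+1) = 6(Δ_i − Δ_(i-1)) read
  2·σ_0 + 8·σ_1 + 2·σ_2 = 6(Δ_1 - Δ_0) = -21
  2·σ_1 + 8·σ_2 + 2·σ_3 = 6(Δ_2 - Δ_1) = 3
  2·σ_2 + 8·σ_3 + 2·σ_4 = 6(Δ_3 - Δ_2) = 27
Natural end conditions: σ_0 = σ_4 = 0.
Forward elimination and back-substitution give σ_0 = 0, σ_1 = -75/28, σ_2 = 3/14, σ_3 = 93/28, σ_4 = 0.
On [6, 8], with p_3(t) = a_3 + b_3·(t - 6) + c_3·(t - 6)² + d_3·(t - 6)³: c_3 = σ_3/2 = 93/56, d_3 = (σ_4 - σ_3)/(6h_3) = -31/112, b_3 = Δ_3 - h_3(2σ_3 + σ_4)/6 = 25/14.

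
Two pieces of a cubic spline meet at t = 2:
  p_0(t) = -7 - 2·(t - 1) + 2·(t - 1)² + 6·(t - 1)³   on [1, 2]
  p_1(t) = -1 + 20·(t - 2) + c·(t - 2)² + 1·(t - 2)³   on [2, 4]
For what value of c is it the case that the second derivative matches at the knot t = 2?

p_0''(t) = 4 + 36·(t - 1), so p_0''(2) = 40. On the right, p_1''(2) = 2c, so c = 20.

20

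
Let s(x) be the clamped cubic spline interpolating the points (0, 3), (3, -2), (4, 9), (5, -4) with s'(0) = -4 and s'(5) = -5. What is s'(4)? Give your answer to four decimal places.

Write σ_i for s''(x_i). With h_i = 3, 1, 1 and divided differences Δ_i = -5/3, 11, -13, the continuity of s' gives the tridiagonal system
  3·σ_0 + 8·σ_1 + 1·σ_2 = 6(Δ_1 - Δ_0) = 76
  1·σ_1 + 4·σ_2 + 1·σ_3 = 6(Δ_2 - Δ_1) = -144
Clamped end conditions give two more equations: 2h_0·σ_0 + h_0·σ_1 = 6(Δ_0 - s'(0)) = 14 and h_2·σ_2 + 2h_2·σ_3 = 6(s'(5) - Δ_2) = 48.
Forward elimination and back-substitution give σ_0 = -616/87, σ_1 = 546/29, σ_2 = -1548/29, σ_3 = 1470/29.
On [4, 5], s'(x) = b_2 + 2c_2·(x - 4) + 3d_2·(x - 4)² with b_2 = Δ_2 - h_2(2σ_2 + σ_3)/6 = -106/29, c_2 = σ_2/2 = -774/29, d_2 = (σ_3 - σ_2)/(6h_2) = 503/29. So s'(4) = -106/29.

-3.6552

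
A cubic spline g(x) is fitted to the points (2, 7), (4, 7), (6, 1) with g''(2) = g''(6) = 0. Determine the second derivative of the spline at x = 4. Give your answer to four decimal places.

-2.2500

Let σ_i = g''(x_i). Step sizes h_i = 2, 2; slopes of the chords Δ_i = (y_(i+1) - y_i)/h_i = 0, -3.
  2·σ_0 + 8·σ_1 + 2·σ_2 = 6(Δ_1 - Δ_0) = -18
Natural end conditions: σ_0 = σ_2 = 0.
Forward elimination and back-substitution give σ_0 = 0, σ_1 = -9/4, σ_2 = 0.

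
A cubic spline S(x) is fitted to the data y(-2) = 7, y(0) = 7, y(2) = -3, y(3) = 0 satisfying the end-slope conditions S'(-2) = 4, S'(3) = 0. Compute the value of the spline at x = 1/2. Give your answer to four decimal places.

3.8804

Let M_i = S''(x_i). Step sizes h_i = 2, 2, 1; slopes of the chords Δ_i = (y_(i+1) - y_i)/h_i = 0, -5, 3.
  2·M_0 + 8·M_1 + 2·M_2 = 6(Δ_1 - Δ_0) = -30
  2·M_1 + 6·M_2 + 1·M_3 = 6(Δ_2 - Δ_1) = 48
Clamped end conditions give two more equations: 2h_0·M_0 + h_0·M_1 = 6(Δ_0 - S'(-2)) = -24 and h_2·M_2 + 2h_2·M_3 = 6(S'(3) - Δ_2) = -18.
Solving the tridiagonal system: M_0 = -67/23, M_1 = -142/23, M_2 = 290/23, M_3 = -352/23.
On [0, 2], S(x) = 7 - 117/23·x - 71/23·x² + 36/23·x³.
With x = 1/2: S(1/2) = 357/92.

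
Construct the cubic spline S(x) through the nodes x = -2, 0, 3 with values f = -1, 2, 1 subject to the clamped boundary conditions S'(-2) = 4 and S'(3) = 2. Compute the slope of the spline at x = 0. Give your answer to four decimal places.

Put σ_i = S'' at the i-th knot. Here h = (2, 3) and Δ = (3/2, -1/3), so the interior equations h_(i-1)·σ_(i-1) + 2(h_(i-1)+h_i)·σ_i + h_i·σ_(i+1) = 6(Δ_i − Δ_(i-1)) read
  2·σ_0 + 10·σ_1 + 3·σ_2 = 6(Δ_1 - Δ_0) = -11
Clamped end conditions give two more equations: 2h_0·σ_0 + h_0·σ_1 = 6(Δ_0 - S'(-2)) = -15 and h_1·σ_1 + 2h_1·σ_2 = 6(S'(3) - Δ_1) = 14.
Solving the tridiagonal system: σ_0 = -61/20, σ_1 = -7/5, σ_2 = 91/30.
On [0, 3], S'(x) = b_1 + 2c_1·x + 3d_1·x² with b_1 = Δ_1 - h_1(2σ_1 + σ_2)/6 = -9/20, c_1 = σ_1/2 = -7/10, d_1 = (σ_2 - σ_1)/(6h_1) = 133/540. So S'(0) = -9/20.

-0.4500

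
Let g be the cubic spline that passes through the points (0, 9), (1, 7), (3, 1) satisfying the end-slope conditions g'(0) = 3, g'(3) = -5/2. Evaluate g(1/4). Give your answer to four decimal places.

With M_i denoting the second derivative at x_i, h_i = 1, 2, and Δ_i = (y_(i+1) − y_i)/h_i = -2, -3:
  1·M_0 + 6·M_1 + 2·M_2 = 6(Δ_1 - Δ_0) = -6
Clamped end conditions give two more equations: 2h_0·M_0 + h_0·M_1 = 6(Δ_0 - g'(0)) = -30 and h_1·M_1 + 2h_1·M_2 = 6(g'(3) - Δ_1) = 3.
Solving the tridiagonal system: M_0 = -95/6, M_1 = 5/3, M_2 = -1/12.
On [0, 1], g(x) = 9 + 3·x - 95/12·x² + 35/12·x³.
With x = 1/4: g(1/4) = 2381/256.

9.3008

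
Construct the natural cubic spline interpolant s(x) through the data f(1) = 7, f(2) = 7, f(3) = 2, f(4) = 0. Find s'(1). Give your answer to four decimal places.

1.5333

Put M_i = s'' at the i-th knot. Here h = (1, 1, 1) and Δ = (0, -5, -2), so the interior equations h_(i-1)·M_(i-1) + 2(h_(i-1)+h_i)·M_i + h_i·M_(i+1) = 6(Δ_i − Δ_(i-1)) read
  1·M_0 + 4·M_1 + 1·M_2 = 6(Δ_1 - Δ_0) = -30
  1·M_1 + 4·M_2 + 1·M_3 = 6(Δ_2 - Δ_1) = 18
Natural end conditions: M_0 = M_3 = 0.
Hence M_0 = 0, M_1 = -46/5, M_2 = 34/5, M_3 = 0.
On [1, 2], s'(x) = b_0 + 2c_0·(x - 1) + 3d_0·(x - 1)² with b_0 = Δ_0 - h_0(2M_0 + M_1)/6 = 23/15, c_0 = M_0/2 = 0, d_0 = (M_1 - M_0)/(6h_0) = -23/15. So s'(1) = 23/15.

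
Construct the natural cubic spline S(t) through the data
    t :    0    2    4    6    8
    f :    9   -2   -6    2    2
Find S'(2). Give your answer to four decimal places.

-4.6250

Write M_i for S''(x_i). With h_i = 2, 2, 2, 2 and divided differences Δ_i = -11/2, -2, 4, 0, the continuity of S' gives the tridiagonal system
  2·M_0 + 8·M_1 + 2·M_2 = 6(Δ_1 - Δ_0) = 21
  2·M_1 + 8·M_2 + 2·M_3 = 6(Δ_2 - Δ_1) = 36
  2·M_2 + 8·M_3 + 2·M_4 = 6(Δ_3 - Δ_2) = -24
Natural end conditions: M_0 = M_4 = 0.
Solving the tridiagonal system: M_0 = 0, M_1 = 21/16, M_2 = 21/4, M_3 = -69/16, M_4 = 0.
On [2, 4], S'(t) = b_1 + 2c_1·(t - 2) + 3d_1·(t - 2)² with b_1 = Δ_1 - h_1(2M_1 + M_2)/6 = -37/8, c_1 = M_1/2 = 21/32, d_1 = (M_2 - M_1)/(6h_1) = 21/64. So S'(2) = -37/8.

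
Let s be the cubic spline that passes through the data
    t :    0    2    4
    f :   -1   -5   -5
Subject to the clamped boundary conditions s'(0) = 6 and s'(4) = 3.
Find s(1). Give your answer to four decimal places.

Put M_i = s'' at the i-th knot. Here h = (2, 2) and Δ = (-2, 0), so the interior equations h_(i-1)·M_(i-1) + 2(h_(i-1)+h_i)·M_i + h_i·M_(i+1) = 6(Δ_i − Δ_(i-1)) read
  2·M_0 + 8·M_1 + 2·M_2 = 6(Δ_1 - Δ_0) = 12
Clamped end conditions give two more equations: 2h_0·M_0 + h_0·M_1 = 6(Δ_0 - s'(0)) = -48 and h_1·M_1 + 2h_1·M_2 = 6(s'(4) - Δ_1) = 18.
Forward elimination and back-substitution give M_0 = -57/4, M_1 = 9/2, M_2 = 9/4.
On [0, 2], s(t) = -1 + 6·t - 57/8·t² + 25/16·t³.
With t = 1: s(1) = -9/16.

-0.5625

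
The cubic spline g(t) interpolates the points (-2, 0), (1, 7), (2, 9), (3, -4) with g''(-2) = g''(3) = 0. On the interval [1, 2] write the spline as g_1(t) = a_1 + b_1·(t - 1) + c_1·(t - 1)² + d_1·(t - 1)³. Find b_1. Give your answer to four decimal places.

4.9785

With M_i denoting the second derivative at x_i, h_i = 3, 1, 1, and Δ_i = (y_(i+1) − y_i)/h_i = 7/3, 2, -13:
  3·M_0 + 8·M_1 + 1·M_2 = 6(Δ_1 - Δ_0) = -2
  1·M_1 + 4·M_2 + 1·M_3 = 6(Δ_2 - Δ_1) = -90
Natural end conditions: M_0 = M_3 = 0.
Solving the tridiagonal system: M_0 = 0, M_1 = 82/31, M_2 = -718/31, M_3 = 0.
On [1, 2], with g_1(t) = a_1 + b_1·(t - 1) + c_1·(t - 1)² + d_1·(t - 1)³: c_1 = M_1/2 = 41/31, d_1 = (M_2 - M_1)/(6h_1) = -400/93, b_1 = Δ_1 - h_1(2M_1 + M_2)/6 = 463/93.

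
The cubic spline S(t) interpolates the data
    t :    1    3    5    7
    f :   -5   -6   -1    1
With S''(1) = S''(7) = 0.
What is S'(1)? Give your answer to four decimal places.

Put M_i = S'' at the i-th knot. Here h = (2, 2, 2) and Δ = (-1/2, 5/2, 1), so the interior equations h_(i-1)·M_(i-1) + 2(h_(i-1)+h_i)·M_i + h_i·M_(i+1) = 6(Δ_i − Δ_(i-1)) read
  2·M_0 + 8·M_1 + 2·M_2 = 6(Δ_1 - Δ_0) = 18
  2·M_1 + 8·M_2 + 2·M_3 = 6(Δ_2 - Δ_1) = -9
Natural end conditions: M_0 = M_3 = 0.
Solving: M_0 = 0, M_1 = 27/10, M_2 = -9/5, M_3 = 0.
On [1, 3], S'(t) = b_0 + 2c_0·(t - 1) + 3d_0·(t - 1)² with b_0 = Δ_0 - h_0(2M_0 + M_1)/6 = -7/5, c_0 = M_0/2 = 0, d_0 = (M_1 - M_0)/(6h_0) = 9/40. So S'(1) = -7/5.

-1.4000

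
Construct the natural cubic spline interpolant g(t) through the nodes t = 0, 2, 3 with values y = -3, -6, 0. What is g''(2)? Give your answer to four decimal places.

7.5000

Let m_i = g''(x_i). Step sizes h_i = 2, 1; slopes of the chords Δ_i = (y_(i+1) - y_i)/h_i = -3/2, 6.
  2·m_0 + 6·m_1 + 1·m_2 = 6(Δ_1 - Δ_0) = 45
Natural end conditions: m_0 = m_2 = 0.
Forward elimination and back-substitution give m_0 = 0, m_1 = 15/2, m_2 = 0.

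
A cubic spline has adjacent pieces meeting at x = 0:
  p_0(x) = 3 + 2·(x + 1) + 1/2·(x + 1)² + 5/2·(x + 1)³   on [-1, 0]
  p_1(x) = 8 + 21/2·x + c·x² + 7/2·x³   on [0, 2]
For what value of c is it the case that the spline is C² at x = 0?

p_0''(x) = 1 + 15·(x + 1), so p_0''(0) = 16. On the right, p_1''(0) = 2c, so c = 8.

8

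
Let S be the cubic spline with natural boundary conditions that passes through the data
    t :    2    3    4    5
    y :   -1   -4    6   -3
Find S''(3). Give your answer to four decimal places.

28.4000

Let m_i = S''(x_i). Step sizes h_i = 1, 1, 1; slopes of the chords Δ_i = (y_(i+1) - y_i)/h_i = -3, 10, -9.
  1·m_0 + 4·m_1 + 1·m_2 = 6(Δ_1 - Δ_0) = 78
  1·m_1 + 4·m_2 + 1·m_3 = 6(Δ_2 - Δ_1) = -114
Natural end conditions: m_0 = m_3 = 0.
Forward elimination and back-substitution give m_0 = 0, m_1 = 142/5, m_2 = -178/5, m_3 = 0.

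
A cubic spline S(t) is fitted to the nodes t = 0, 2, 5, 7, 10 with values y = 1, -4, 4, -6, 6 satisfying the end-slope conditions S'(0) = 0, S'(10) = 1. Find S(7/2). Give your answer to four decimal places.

Put σ_i = S'' at the i-th knot. Here h = (2, 3, 2, 3) and Δ = (-5/2, 8/3, -5, 4), so the interior equations h_(i-1)·σ_(i-1) + 2(h_(i-1)+h_i)·σ_i + h_i·σ_(i+1) = 6(Δ_i − Δ_(i-1)) read
  2·σ_0 + 10·σ_1 + 3·σ_2 = 6(Δ_1 - Δ_0) = 31
  3·σ_1 + 10·σ_2 + 2·σ_3 = 6(Δ_2 - Δ_1) = -46
  2·σ_2 + 10·σ_3 + 3·σ_4 = 6(Δ_3 - Δ_2) = 54
Clamped end conditions give two more equations: 2h_0·σ_0 + h_0·σ_1 = 6(Δ_0 - S'(0)) = -15 and h_3·σ_3 + 2h_3·σ_4 = 6(S'(10) - Δ_3) = -18.
Solving: σ_0 = -12751/1740, σ_1 = 3113/435, σ_2 = -7513/870, σ_3 = 4108/435, σ_4 = -3359/435.
On [2, 5], S(t) = -4 - 299/1740·(t - 2) + 3113/870·(t - 2)² - 13739/15660·(t - 2)³.
With (t - 2) = 3/2: S(7/2) = 3861/4640.

0.8321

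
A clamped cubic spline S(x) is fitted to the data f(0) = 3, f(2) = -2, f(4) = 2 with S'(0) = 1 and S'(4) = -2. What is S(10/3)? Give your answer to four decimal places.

1.5370

Write σ_i for S''(x_i). With h_i = 2, 2 and divided differences Δ_i = -5/2, 2, the continuity of S' gives the tridiagonal system
  2·σ_0 + 8·σ_1 + 2·σ_2 = 6(Δ_1 - Δ_0) = 27
Clamped end conditions give two more equations: 2h_0·σ_0 + h_0·σ_1 = 6(Δ_0 - S'(0)) = -21 and h_1·σ_1 + 2h_1·σ_2 = 6(S'(4) - Δ_1) = -24.
Solving: σ_0 = -75/8, σ_1 = 33/4, σ_2 = -81/8.
On [2, 4], S(x) = -2 - 1/8·(x - 2) + 33/8·(x - 2)² - 49/32·(x - 2)³.
With (x - 2) = 4/3: S(10/3) = 83/54.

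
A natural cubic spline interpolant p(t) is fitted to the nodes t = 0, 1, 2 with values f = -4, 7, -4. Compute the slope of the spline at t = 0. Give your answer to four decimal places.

Write M_i for p''(x_i). With h_i = 1, 1 and divided differences Δ_i = 11, -11, the continuity of p' gives the tridiagonal system
  1·M_0 + 4·M_1 + 1·M_2 = 6(Δ_1 - Δ_0) = -132
Natural end conditions: M_0 = M_2 = 0.
Hence M_0 = 0, M_1 = -33, M_2 = 0.
On [0, 1], p'(t) = b_0 + 2c_0·t + 3d_0·t² with b_0 = Δ_0 - h_0(2M_0 + M_1)/6 = 33/2, c_0 = M_0/2 = 0, d_0 = (M_1 - M_0)/(6h_0) = -11/2. So p'(0) = 33/2.

16.5000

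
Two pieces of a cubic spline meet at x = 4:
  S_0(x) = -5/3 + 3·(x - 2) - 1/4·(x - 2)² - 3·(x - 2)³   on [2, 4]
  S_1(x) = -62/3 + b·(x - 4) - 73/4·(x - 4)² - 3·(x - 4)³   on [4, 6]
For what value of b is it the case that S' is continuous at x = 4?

-34

S_0'(x) = 3 - 1/2·(x - 2) - 9·(x - 2)², so S_0'(4) = -34. On the right, S_1'(4) = b, so b = -34.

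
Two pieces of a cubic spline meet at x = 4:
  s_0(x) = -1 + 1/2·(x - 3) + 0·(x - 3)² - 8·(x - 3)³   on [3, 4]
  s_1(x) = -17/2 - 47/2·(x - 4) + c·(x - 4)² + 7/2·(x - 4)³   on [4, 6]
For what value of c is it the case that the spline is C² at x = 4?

s_0''(x) = 0 - 48·(x - 3), so s_0''(4) = -48. On the right, s_1''(4) = 2c, so c = -24.

-24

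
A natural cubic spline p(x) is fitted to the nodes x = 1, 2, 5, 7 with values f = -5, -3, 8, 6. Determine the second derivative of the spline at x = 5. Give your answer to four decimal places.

-3.5775

Write M_i for p''(x_i). With h_i = 1, 3, 2 and divided differences Δ_i = 2, 11/3, -1, the continuity of p' gives the tridiagonal system
  1·M_0 + 8·M_1 + 3·M_2 = 6(Δ_1 - Δ_0) = 10
  3·M_1 + 10·M_2 + 2·M_3 = 6(Δ_2 - Δ_1) = -28
Natural end conditions: M_0 = M_3 = 0.
Forward elimination and back-substitution give M_0 = 0, M_1 = 184/71, M_2 = -254/71, M_3 = 0.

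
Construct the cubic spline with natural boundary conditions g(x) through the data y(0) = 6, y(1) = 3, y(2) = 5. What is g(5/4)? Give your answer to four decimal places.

With σ_i denoting the second derivative at x_i, h_i = 1, 1, and Δ_i = (y_(i+1) − y_i)/h_i = -3, 2:
  1·σ_0 + 4·σ_1 + 1·σ_2 = 6(Δ_1 - Δ_0) = 30
Natural end conditions: σ_0 = σ_2 = 0.
Solving: σ_0 = 0, σ_1 = 15/2, σ_2 = 0.
On [1, 2], g(x) = 3 - 1/2·(x - 1) + 15/4·(x - 1)² - 5/4·(x - 1)³.
With (x - 1) = 1/4: g(5/4) = 791/256.

3.0898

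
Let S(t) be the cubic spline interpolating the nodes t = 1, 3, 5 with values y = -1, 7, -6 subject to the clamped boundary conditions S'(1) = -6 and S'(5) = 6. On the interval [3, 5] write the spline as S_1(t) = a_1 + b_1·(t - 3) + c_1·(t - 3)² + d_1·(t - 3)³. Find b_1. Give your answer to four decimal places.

-1.8750

Let m_i = S''(x_i). Step sizes h_i = 2, 2; slopes of the chords Δ_i = (y_(i+1) - y_i)/h_i = 4, -13/2.
  2·m_0 + 8·m_1 + 2·m_2 = 6(Δ_1 - Δ_0) = -63
Clamped end conditions give two more equations: 2h_0·m_0 + h_0·m_1 = 6(Δ_0 - S'(1)) = 60 and h_1·m_1 + 2h_1·m_2 = 6(S'(5) - Δ_1) = 75.
Hence m_0 = 207/8, m_1 = -87/4, m_2 = 237/8.
On [3, 5], with S_1(t) = a_1 + b_1·(t - 3) + c_1·(t - 3)² + d_1·(t - 3)³: c_1 = m_1/2 = -87/8, d_1 = (m_2 - m_1)/(6h_1) = 137/32, b_1 = Δ_1 - h_1(2m_1 + m_2)/6 = -15/8.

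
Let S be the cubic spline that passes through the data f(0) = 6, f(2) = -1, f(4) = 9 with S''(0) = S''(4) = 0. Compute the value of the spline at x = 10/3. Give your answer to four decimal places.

Let σ_i = S''(x_i). Step sizes h_i = 2, 2; slopes of the chords Δ_i = (y_(i+1) - y_i)/h_i = -7/2, 5.
  2·σ_0 + 8·σ_1 + 2·σ_2 = 6(Δ_1 - Δ_0) = 51
Natural end conditions: σ_0 = σ_2 = 0.
Solving: σ_0 = 0, σ_1 = 51/8, σ_2 = 0.
On [2, 4], S(x) = -1 + 3/4·(x - 2) + 51/16·(x - 2)² - 17/32·(x - 2)³.
With (x - 2) = 4/3: S(10/3) = 119/27.

4.4074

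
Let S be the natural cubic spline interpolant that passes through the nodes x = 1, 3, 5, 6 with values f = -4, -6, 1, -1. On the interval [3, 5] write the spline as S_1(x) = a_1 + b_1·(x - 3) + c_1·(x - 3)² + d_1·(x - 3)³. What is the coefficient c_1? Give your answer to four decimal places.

2.5909

With M_i denoting the second derivative at x_i, h_i = 2, 2, 1, and Δ_i = (y_(i+1) − y_i)/h_i = -1, 7/2, -2:
  2·M_0 + 8·M_1 + 2·M_2 = 6(Δ_1 - Δ_0) = 27
  2·M_1 + 6·M_2 + 1·M_3 = 6(Δ_2 - Δ_1) = -33
Natural end conditions: M_0 = M_3 = 0.
Forward elimination and back-substitution give M_0 = 0, M_1 = 57/11, M_2 = -159/22, M_3 = 0.
On [3, 5], with S_1(x) = a_1 + b_1·(x - 3) + c_1·(x - 3)² + d_1·(x - 3)³: c_1 = M_1/2 = 57/22, d_1 = (M_2 - M_1)/(6h_1) = -91/88, b_1 = Δ_1 - h_1(2M_1 + M_2)/6 = 27/11.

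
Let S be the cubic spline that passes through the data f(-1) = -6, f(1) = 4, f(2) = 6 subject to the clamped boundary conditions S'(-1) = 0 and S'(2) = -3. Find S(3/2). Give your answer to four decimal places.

6.0625

Write M_i for S''(x_i). With h_i = 2, 1 and divided differences Δ_i = 5, 2, the continuity of S' gives the tridiagonal system
  2·M_0 + 6·M_1 + 1·M_2 = 6(Δ_1 - Δ_0) = -18
Clamped end conditions give two more equations: 2h_0·M_0 + h_0·M_1 = 6(Δ_0 - S'(-1)) = 30 and h_1·M_1 + 2h_1·M_2 = 6(S'(2) - Δ_1) = -30.
Solving: M_0 = 19/2, M_1 = -4, M_2 = -13.
On [1, 2], S(x) = 4 + 11/2·(x - 1) - 2·(x - 1)² - 3/2·(x - 1)³.
With (x - 1) = 1/2: S(3/2) = 97/16.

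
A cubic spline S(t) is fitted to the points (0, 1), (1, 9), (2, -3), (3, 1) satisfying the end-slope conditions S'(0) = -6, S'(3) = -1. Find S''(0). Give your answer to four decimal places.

72.1333

Put M_i = S'' at the i-th knot. Here h = (1, 1, 1) and Δ = (8, -12, 4), so the interior equations h_(i-1)·M_(i-1) + 2(h_(i-1)+h_i)·M_i + h_i·M_(i+1) = 6(Δ_i − Δ_(i-1)) read
  1·M_0 + 4·M_1 + 1·M_2 = 6(Δ_1 - Δ_0) = -120
  1·M_1 + 4·M_2 + 1·M_3 = 6(Δ_2 - Δ_1) = 96
Clamped end conditions give two more equations: 2h_0·M_0 + h_0·M_1 = 6(Δ_0 - S'(0)) = 84 and h_2·M_2 + 2h_2·M_3 = 6(S'(3) - Δ_2) = -30.
Solving: M_0 = 1082/15, M_1 = -904/15, M_2 = 734/15, M_3 = -592/15.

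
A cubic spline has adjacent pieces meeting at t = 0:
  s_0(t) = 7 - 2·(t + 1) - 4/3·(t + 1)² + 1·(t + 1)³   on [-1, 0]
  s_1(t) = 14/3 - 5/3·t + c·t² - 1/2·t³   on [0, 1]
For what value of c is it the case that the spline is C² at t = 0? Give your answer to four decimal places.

s_0''(t) = -8/3 + 6·(t + 1), so s_0''(0) = 10/3. On the right, s_1''(0) = 2c, so c = 5/3.

1.6667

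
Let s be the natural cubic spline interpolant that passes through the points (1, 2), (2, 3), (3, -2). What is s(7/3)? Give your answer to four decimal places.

1.8889

Put M_i = s'' at the i-th knot. Here h = (1, 1) and Δ = (1, -5), so the interior equations h_(i-1)·M_(i-1) + 2(h_(i-1)+h_i)·M_i + h_i·M_(i+1) = 6(Δ_i − Δ_(i-1)) read
  1·M_0 + 4·M_1 + 1·M_2 = 6(Δ_1 - Δ_0) = -36
Natural end conditions: M_0 = M_2 = 0.
Forward elimination and back-substitution give M_0 = 0, M_1 = -9, M_2 = 0.
On [2, 3], s(t) = 3 - 2·(t - 2) - 9/2·(t - 2)² + 3/2·(t - 2)³.
With (t - 2) = 1/3: s(7/3) = 17/9.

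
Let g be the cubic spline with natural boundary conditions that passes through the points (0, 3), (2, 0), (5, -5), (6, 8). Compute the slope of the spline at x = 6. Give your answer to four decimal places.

15.0728

Put M_i = g'' at the i-th knot. Here h = (2, 3, 1) and Δ = (-3/2, -5/3, 13), so the interior equations h_(i-1)·M_(i-1) + 2(h_(i-1)+h_i)·M_i + h_i·M_(i+1) = 6(Δ_i − Δ_(i-1)) read
  2·M_0 + 10·M_1 + 3·M_2 = 6(Δ_1 - Δ_0) = -1
  3·M_1 + 8·M_2 + 1·M_3 = 6(Δ_2 - Δ_1) = 88
Natural end conditions: M_0 = M_3 = 0.
Hence M_0 = 0, M_1 = -272/71, M_2 = 883/71, M_3 = 0.
On [5, 6], g'(x) = b_2 + 2c_2·(x - 5) + 3d_2·(x - 5)² with b_2 = Δ_2 - h_2(2M_2 + M_3)/6 = 1886/213, c_2 = M_2/2 = 883/142, d_2 = (M_3 - M_2)/(6h_2) = -883/426. So g'(6) = 6421/426.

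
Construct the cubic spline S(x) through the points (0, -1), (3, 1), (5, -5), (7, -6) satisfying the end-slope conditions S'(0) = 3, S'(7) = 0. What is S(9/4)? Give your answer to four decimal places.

2.0728

With σ_i denoting the second derivative at x_i, h_i = 3, 2, 2, and Δ_i = (y_(i+1) − y_i)/h_i = 2/3, -3, -1/2:
  3·σ_0 + 10·σ_1 + 2·σ_2 = 6(Δ_1 - Δ_0) = -22
  2·σ_1 + 8·σ_2 + 2·σ_3 = 6(Δ_2 - Δ_1) = 15
Clamped end conditions give two more equations: 2h_0·σ_0 + h_0·σ_1 = 6(Δ_0 - S'(0)) = -14 and h_2·σ_2 + 2h_2·σ_3 = 6(S'(7) - Δ_2) = 3.
Solving: σ_0 = -127/111, σ_1 = -88/37, σ_2 = 193/74, σ_3 = -41/74.
On [0, 3], S(x) = -1 + 3·x - 127/222·x² - 137/1998·x³.
With x = 9/4: S(9/4) = 9817/4736.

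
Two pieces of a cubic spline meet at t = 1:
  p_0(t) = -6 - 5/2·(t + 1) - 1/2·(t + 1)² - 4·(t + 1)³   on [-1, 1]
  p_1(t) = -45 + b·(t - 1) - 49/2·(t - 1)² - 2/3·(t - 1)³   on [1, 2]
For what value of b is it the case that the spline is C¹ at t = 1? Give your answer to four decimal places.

p_0'(t) = -5/2 - 1·(t + 1) - 12·(t + 1)², so p_0'(1) = -105/2. On the right, p_1'(1) = b, so b = -105/2.

-52.5000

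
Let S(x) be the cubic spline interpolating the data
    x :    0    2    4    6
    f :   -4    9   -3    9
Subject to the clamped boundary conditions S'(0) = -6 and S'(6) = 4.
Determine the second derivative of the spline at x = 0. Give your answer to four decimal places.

29.2333

With m_i denoting the second derivative at x_i, h_i = 2, 2, 2, and Δ_i = (y_(i+1) − y_i)/h_i = 13/2, -6, 6:
  2·m_0 + 8·m_1 + 2·m_2 = 6(Δ_1 - Δ_0) = -75
  2·m_1 + 8·m_2 + 2·m_3 = 6(Δ_2 - Δ_1) = 72
Clamped end conditions give two more equations: 2h_0·m_0 + h_0·m_1 = 6(Δ_0 - S'(0)) = 75 and h_2·m_2 + 2h_2·m_3 = 6(S'(6) - Δ_2) = -12.
Forward elimination and back-substitution give m_0 = 877/30, m_1 = -629/30, m_2 = 257/15, m_3 = -347/30.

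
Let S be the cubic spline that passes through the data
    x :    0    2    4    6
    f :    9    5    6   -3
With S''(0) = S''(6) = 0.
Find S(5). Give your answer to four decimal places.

2.6250

Let M_i = S''(x_i). Step sizes h_i = 2, 2, 2; slopes of the chords Δ_i = (y_(i+1) - y_i)/h_i = -2, 1/2, -9/2.
  2·M_0 + 8·M_1 + 2·M_2 = 6(Δ_1 - Δ_0) = 15
  2·M_1 + 8·M_2 + 2·M_3 = 6(Δ_2 - Δ_1) = -30
Natural end conditions: M_0 = M_3 = 0.
Solving: M_0 = 0, M_1 = 3, M_2 = -9/2, M_3 = 0.
On [4, 6], S(x) = 6 - 3/2·(x - 4) - 9/4·(x - 4)² + 3/8·(x - 4)³.
With (x - 4) = 1: S(5) = 21/8.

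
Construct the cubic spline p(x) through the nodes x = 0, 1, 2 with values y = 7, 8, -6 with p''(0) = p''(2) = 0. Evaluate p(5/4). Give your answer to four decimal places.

5.7305

Write M_i for p''(x_i). With h_i = 1, 1 and divided differences Δ_i = 1, -14, the continuity of p' gives the tridiagonal system
  1·M_0 + 4·M_1 + 1·M_2 = 6(Δ_1 - Δ_0) = -90
Natural end conditions: M_0 = M_2 = 0.
Solving: M_0 = 0, M_1 = -45/2, M_2 = 0.
On [1, 2], p(x) = 8 - 13/2·(x - 1) - 45/4·(x - 1)² + 15/4·(x - 1)³.
With (x - 1) = 1/4: p(5/4) = 1467/256.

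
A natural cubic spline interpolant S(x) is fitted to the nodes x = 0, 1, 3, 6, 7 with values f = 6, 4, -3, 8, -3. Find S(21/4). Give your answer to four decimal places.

With M_i denoting the second derivative at x_i, h_i = 1, 2, 3, 1, and Δ_i = (y_(i+1) − y_i)/h_i = -2, -7/2, 11/3, -11:
  1·M_0 + 6·M_1 + 2·M_2 = 6(Δ_1 - Δ_0) = -9
  2·M_1 + 10·M_2 + 3·M_3 = 6(Δ_2 - Δ_1) = 43
  3·M_2 + 8·M_3 + 1·M_4 = 6(Δ_3 - Δ_2) = -88
Natural end conditions: M_0 = M_4 = 0.
Solving the tridiagonal system: M_0 = 0, M_1 = -1855/394, M_2 = 1896/197, M_3 = -2878/197, M_4 = 0.
On [3, 6], S(x) = -3 + 796/591·(x - 3) + 948/197·(x - 3)² - 2387/1773·(x - 3)³.
With (x - 3) = 9/4: S(21/4) = 114189/12608.

9.0569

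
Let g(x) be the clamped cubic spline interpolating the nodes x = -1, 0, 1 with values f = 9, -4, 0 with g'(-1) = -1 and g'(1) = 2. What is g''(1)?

Write M_i for g''(x_i). With h_i = 1, 1 and divided differences Δ_i = -13, 4, the continuity of g' gives the tridiagonal system
  1·M_0 + 4·M_1 + 1·M_2 = 6(Δ_1 - Δ_0) = 102
Clamped end conditions give two more equations: 2h_0·M_0 + h_0·M_1 = 6(Δ_0 - g'(-1)) = -72 and h_1·M_1 + 2h_1·M_2 = 6(g'(1) - Δ_1) = -12.
Hence M_0 = -60, M_1 = 48, M_2 = -30.

-30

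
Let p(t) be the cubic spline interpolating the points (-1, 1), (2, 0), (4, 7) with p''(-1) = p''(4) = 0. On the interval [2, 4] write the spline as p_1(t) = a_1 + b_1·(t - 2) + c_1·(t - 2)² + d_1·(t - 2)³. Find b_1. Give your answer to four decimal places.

1.9667

Put σ_i = p'' at the i-th knot. Here h = (3, 2) and Δ = (-1/3, 7/2), so the interior equations h_(i-1)·σ_(i-1) + 2(h_(i-1)+h_i)·σ_i + h_i·σ_(i+1) = 6(Δ_i − Δ_(i-1)) read
  3·σ_0 + 10·σ_1 + 2·σ_2 = 6(Δ_1 - Δ_0) = 23
Natural end conditions: σ_0 = σ_2 = 0.
Forward elimination and back-substitution give σ_0 = 0, σ_1 = 23/10, σ_2 = 0.
On [2, 4], with p_1(t) = a_1 + b_1·(t - 2) + c_1·(t - 2)² + d_1·(t - 2)³: c_1 = σ_1/2 = 23/20, d_1 = (σ_2 - σ_1)/(6h_1) = -23/120, b_1 = Δ_1 - h_1(2σ_1 + σ_2)/6 = 59/30.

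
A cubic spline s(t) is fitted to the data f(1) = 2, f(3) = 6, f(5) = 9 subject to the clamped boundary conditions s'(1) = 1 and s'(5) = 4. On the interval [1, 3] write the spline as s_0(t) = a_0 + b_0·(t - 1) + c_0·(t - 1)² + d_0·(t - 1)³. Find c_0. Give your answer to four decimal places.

1.3125

Put M_i = s'' at the i-th knot. Here h = (2, 2) and Δ = (2, 3/2), so the interior equations h_(i-1)·M_(i-1) + 2(h_(i-1)+h_i)·M_i + h_i·M_(i+1) = 6(Δ_i − Δ_(i-1)) read
  2·M_0 + 8·M_1 + 2·M_2 = 6(Δ_1 - Δ_0) = -3
Clamped end conditions give two more equations: 2h_0·M_0 + h_0·M_1 = 6(Δ_0 - s'(1)) = 6 and h_1·M_1 + 2h_1·M_2 = 6(s'(5) - Δ_1) = 15.
Solving: M_0 = 21/8, M_1 = -9/4, M_2 = 39/8.
On [1, 3], with s_0(t) = a_0 + b_0·(t - 1) + c_0·(t - 1)² + d_0·(t - 1)³: c_0 = M_0/2 = 21/16, d_0 = (M_1 - M_0)/(6h_0) = -13/32, b_0 = Δ_0 - h_0(2M_0 + M_1)/6 = 1.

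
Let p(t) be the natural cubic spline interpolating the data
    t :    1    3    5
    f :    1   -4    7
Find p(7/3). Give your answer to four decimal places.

Let σ_i = p''(x_i). Step sizes h_i = 2, 2; slopes of the chords Δ_i = (y_(i+1) - y_i)/h_i = -5/2, 11/2.
  2·σ_0 + 8·σ_1 + 2·σ_2 = 6(Δ_1 - Δ_0) = 48
Natural end conditions: σ_0 = σ_2 = 0.
Forward elimination and back-substitution give σ_0 = 0, σ_1 = 6, σ_2 = 0.
On [1, 3], p(t) = 1 - 9/2·(t - 1) + 0·(t - 1)² + 1/2·(t - 1)³.
With (t - 1) = 4/3: p(7/3) = -103/27.

-3.8148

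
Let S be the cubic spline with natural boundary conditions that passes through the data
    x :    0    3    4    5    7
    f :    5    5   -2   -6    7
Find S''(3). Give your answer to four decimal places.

Let σ_i = S''(x_i). Step sizes h_i = 3, 1, 1, 2; slopes of the chords Δ_i = (y_(i+1) - y_i)/h_i = 0, -7, -4, 13/2.
  3·σ_0 + 8·σ_1 + 1·σ_2 = 6(Δ_1 - Δ_0) = -42
  1·σ_1 + 4·σ_2 + 1·σ_3 = 6(Δ_2 - Δ_1) = 18
  1·σ_2 + 6·σ_3 + 2·σ_4 = 6(Δ_3 - Δ_2) = 63
Natural end conditions: σ_0 = σ_4 = 0.
Forward elimination and back-substitution give σ_0 = 0, σ_1 = -1011/178, σ_2 = 306/89, σ_3 = 1767/178, σ_4 = 0.

-5.6798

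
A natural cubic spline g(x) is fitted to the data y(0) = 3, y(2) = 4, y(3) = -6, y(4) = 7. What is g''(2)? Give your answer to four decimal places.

-16.9565

Write M_i for g''(x_i). With h_i = 2, 1, 1 and divided differences Δ_i = 1/2, -10, 13, the continuity of g' gives the tridiagonal system
  2·M_0 + 6·M_1 + 1·M_2 = 6(Δ_1 - Δ_0) = -63
  1·M_1 + 4·M_2 + 1·M_3 = 6(Δ_2 - Δ_1) = 138
Natural end conditions: M_0 = M_3 = 0.
Solving the tridiagonal system: M_0 = 0, M_1 = -390/23, M_2 = 891/23, M_3 = 0.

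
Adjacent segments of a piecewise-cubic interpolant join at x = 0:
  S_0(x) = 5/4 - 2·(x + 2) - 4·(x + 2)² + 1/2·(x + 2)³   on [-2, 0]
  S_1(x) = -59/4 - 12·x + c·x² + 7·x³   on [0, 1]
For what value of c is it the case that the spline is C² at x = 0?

S_0''(x) = -8 + 3·(x + 2), so S_0''(0) = -2. On the right, S_1''(0) = 2c, so c = -1.

-1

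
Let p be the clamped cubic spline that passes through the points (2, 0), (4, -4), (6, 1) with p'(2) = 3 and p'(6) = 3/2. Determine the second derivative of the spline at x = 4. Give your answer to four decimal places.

7.5000

Put M_i = p'' at the i-th knot. Here h = (2, 2) and Δ = (-2, 5/2), so the interior equations h_(i-1)·M_(i-1) + 2(h_(i-1)+h_i)·M_i + h_i·M_(i+1) = 6(Δ_i − Δ_(i-1)) read
  2·M_0 + 8·M_1 + 2·M_2 = 6(Δ_1 - Δ_0) = 27
Clamped end conditions give two more equations: 2h_0·M_0 + h_0·M_1 = 6(Δ_0 - p'(2)) = -30 and h_1·M_1 + 2h_1·M_2 = 6(p'(6) - Δ_1) = -6.
Hence M_0 = -45/4, M_1 = 15/2, M_2 = -21/4.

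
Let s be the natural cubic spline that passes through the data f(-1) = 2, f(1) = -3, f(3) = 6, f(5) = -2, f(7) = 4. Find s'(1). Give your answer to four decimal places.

Put σ_i = s'' at the i-th knot. Here h = (2, 2, 2, 2) and Δ = (-5/2, 9/2, -4, 3), so the interior equations h_(i-1)·σ_(i-1) + 2(h_(i-1)+h_i)·σ_i + h_i·σ_(i+1) = 6(Δ_i − Δ_(i-1)) read
  2·σ_0 + 8·σ_1 + 2·σ_2 = 6(Δ_1 - Δ_0) = 42
  2·σ_1 + 8·σ_2 + 2·σ_3 = 6(Δ_2 - Δ_1) = -51
  2·σ_2 + 8·σ_3 + 2·σ_4 = 6(Δ_3 - Δ_2) = 42
Natural end conditions: σ_0 = σ_4 = 0.
Solving the tridiagonal system: σ_0 = 0, σ_1 = 219/28, σ_2 = -72/7, σ_3 = 219/28, σ_4 = 0.
On [1, 3], s'(x) = b_1 + 2c_1·(x - 1) + 3d_1·(x - 1)² with b_1 = Δ_1 - h_1(2σ_1 + σ_2)/6 = 19/7, c_1 = σ_1/2 = 219/56, d_1 = (σ_2 - σ_1)/(6h_1) = -169/112. So s'(1) = 19/7.

2.7143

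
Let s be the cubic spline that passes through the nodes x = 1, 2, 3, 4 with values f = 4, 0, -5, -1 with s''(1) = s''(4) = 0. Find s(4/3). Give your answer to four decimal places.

Put σ_i = s'' at the i-th knot. Here h = (1, 1, 1) and Δ = (-4, -5, 4), so the interior equations h_(i-1)·σ_(i-1) + 2(h_(i-1)+h_i)·σ_i + h_i·σ_(i+1) = 6(Δ_i − Δ_(i-1)) read
  1·σ_0 + 4·σ_1 + 1·σ_2 = 6(Δ_1 - Δ_0) = -6
  1·σ_1 + 4·σ_2 + 1·σ_3 = 6(Δ_2 - Δ_1) = 54
Natural end conditions: σ_0 = σ_3 = 0.
Solving the tridiagonal system: σ_0 = 0, σ_1 = -26/5, σ_2 = 74/5, σ_3 = 0.
On [1, 2], s(x) = 4 - 47/15·(x - 1) + 0·(x - 1)² - 13/15·(x - 1)³.
With (x - 1) = 1/3: s(4/3) = 1184/405.

2.9235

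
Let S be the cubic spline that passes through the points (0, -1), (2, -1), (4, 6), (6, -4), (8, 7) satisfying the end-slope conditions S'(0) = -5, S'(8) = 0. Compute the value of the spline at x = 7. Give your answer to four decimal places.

1.7500

With M_i denoting the second derivative at x_i, h_i = 2, 2, 2, 2, and Δ_i = (y_(i+1) − y_i)/h_i = 0, 7/2, -5, 11/2:
  2·M_0 + 8·M_1 + 2·M_2 = 6(Δ_1 - Δ_0) = 21
  2·M_1 + 8·M_2 + 2·M_3 = 6(Δ_2 - Δ_1) = -51
  2·M_2 + 8·M_3 + 2·M_4 = 6(Δ_3 - Δ_2) = 63
Clamped end conditions give two more equations: 2h_0·M_0 + h_0·M_1 = 6(Δ_0 - S'(0)) = 30 and h_3·M_3 + 2h_3·M_4 = 6(S'(8) - Δ_3) = -33.
Hence M_0 = 11/2, M_1 = 4, M_2 = -11, M_3 = 29/2, M_4 = -31/2.
On [6, 8], S(x) = -4 + 1·(x - 6) + 29/4·(x - 6)² - 5/2·(x - 6)³.
With (x - 6) = 1: S(7) = 7/4.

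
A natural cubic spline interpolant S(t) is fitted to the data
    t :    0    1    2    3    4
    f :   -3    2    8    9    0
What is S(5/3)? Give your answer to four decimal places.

With σ_i denoting the second derivative at x_i, h_i = 1, 1, 1, 1, and Δ_i = (y_(i+1) − y_i)/h_i = 5, 6, 1, -9:
  1·σ_0 + 4·σ_1 + 1·σ_2 = 6(Δ_1 - Δ_0) = 6
  1·σ_1 + 4·σ_2 + 1·σ_3 = 6(Δ_2 - Δ_1) = -30
  1·σ_2 + 4·σ_3 + 1·σ_4 = 6(Δ_3 - Δ_2) = -60
Natural end conditions: σ_0 = σ_4 = 0.
Solving: σ_0 = 0, σ_1 = 75/28, σ_2 = -33/7, σ_3 = -387/28, σ_4 = 0.
On [1, 2], S(t) = 2 + 165/28·(t - 1) + 75/56·(t - 1)² - 69/56·(t - 1)³.
With (t - 1) = 2/3: S(5/3) = 388/63.

6.1587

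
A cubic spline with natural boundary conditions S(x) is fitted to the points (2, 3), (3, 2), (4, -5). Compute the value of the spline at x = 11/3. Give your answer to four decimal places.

Let M_i = S''(x_i). Step sizes h_i = 1, 1; slopes of the chords Δ_i = (y_(i+1) - y_i)/h_i = -1, -7.
  1·M_0 + 4·M_1 + 1·M_2 = 6(Δ_1 - Δ_0) = -36
Natural end conditions: M_0 = M_2 = 0.
Forward elimination and back-substitution give M_0 = 0, M_1 = -9, M_2 = 0.
On [3, 4], S(x) = 2 - 4·(x - 3) - 9/2·(x - 3)² + 3/2·(x - 3)³.
With (x - 3) = 2/3: S(11/3) = -20/9.

-2.2222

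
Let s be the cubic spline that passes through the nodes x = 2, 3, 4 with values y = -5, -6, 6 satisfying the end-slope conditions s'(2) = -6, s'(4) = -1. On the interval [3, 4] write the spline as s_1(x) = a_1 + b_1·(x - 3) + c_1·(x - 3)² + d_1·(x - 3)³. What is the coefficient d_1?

-15

With m_i denoting the second derivative at x_i, h_i = 1, 1, and Δ_i = (y_(i+1) − y_i)/h_i = -1, 12:
  1·m_0 + 4·m_1 + 1·m_2 = 6(Δ_1 - Δ_0) = 78
Clamped end conditions give two more equations: 2h_0·m_0 + h_0·m_1 = 6(Δ_0 - s'(2)) = 30 and h_1·m_1 + 2h_1·m_2 = 6(s'(4) - Δ_1) = -78.
Hence m_0 = -2, m_1 = 34, m_2 = -56.
On [3, 4], with s_1(x) = a_1 + b_1·(x - 3) + c_1·(x - 3)² + d_1·(x - 3)³: c_1 = m_1/2 = 17, d_1 = (m_2 - m_1)/(6h_1) = -15, b_1 = Δ_1 - h_1(2m_1 + m_2)/6 = 10.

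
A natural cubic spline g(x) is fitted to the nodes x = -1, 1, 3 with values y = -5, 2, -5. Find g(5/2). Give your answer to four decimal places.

-2.4297

With σ_i denoting the second derivative at x_i, h_i = 2, 2, and Δ_i = (y_(i+1) − y_i)/h_i = 7/2, -7/2:
  2·σ_0 + 8·σ_1 + 2·σ_2 = 6(Δ_1 - Δ_0) = -42
Natural end conditions: σ_0 = σ_2 = 0.
Solving: σ_0 = 0, σ_1 = -21/4, σ_2 = 0.
On [1, 3], g(x) = 2 + 0·(x - 1) - 21/8·(x - 1)² + 7/16·(x - 1)³.
With (x - 1) = 3/2: g(5/2) = -311/128.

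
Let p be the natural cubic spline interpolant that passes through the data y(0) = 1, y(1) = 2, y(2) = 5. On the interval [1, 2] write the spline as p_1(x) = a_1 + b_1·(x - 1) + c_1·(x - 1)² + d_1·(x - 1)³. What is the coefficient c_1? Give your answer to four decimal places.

Write M_i for p''(x_i). With h_i = 1, 1 and divided differences Δ_i = 1, 3, the continuity of p' gives the tridiagonal system
  1·M_0 + 4·M_1 + 1·M_2 = 6(Δ_1 - Δ_0) = 12
Natural end conditions: M_0 = M_2 = 0.
Hence M_0 = 0, M_1 = 3, M_2 = 0.
On [1, 2], with p_1(x) = a_1 + b_1·(x - 1) + c_1·(x - 1)² + d_1·(x - 1)³: c_1 = M_1/2 = 3/2, d_1 = (M_2 - M_1)/(6h_1) = -1/2, b_1 = Δ_1 - h_1(2M_1 + M_2)/6 = 2.

1.5000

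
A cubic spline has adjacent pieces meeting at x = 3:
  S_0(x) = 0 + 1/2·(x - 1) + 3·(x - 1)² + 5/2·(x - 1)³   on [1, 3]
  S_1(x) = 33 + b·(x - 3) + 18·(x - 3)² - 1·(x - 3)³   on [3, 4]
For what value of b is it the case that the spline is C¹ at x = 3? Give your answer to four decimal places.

42.5000

S_0'(x) = 1/2 + 6·(x - 1) + 15/2·(x - 1)², so S_0'(3) = 85/2. On the right, S_1'(3) = b, so b = 85/2.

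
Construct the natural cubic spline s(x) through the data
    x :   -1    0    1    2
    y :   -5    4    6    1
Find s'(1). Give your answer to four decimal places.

-2.2000

Put M_i = s'' at the i-th knot. Here h = (1, 1, 1) and Δ = (9, 2, -5), so the interior equations h_(i-1)·M_(i-1) + 2(h_(i-1)+h_i)·M_i + h_i·M_(i+1) = 6(Δ_i − Δ_(i-1)) read
  1·M_0 + 4·M_1 + 1·M_2 = 6(Δ_1 - Δ_0) = -42
  1·M_1 + 4·M_2 + 1·M_3 = 6(Δ_2 - Δ_1) = -42
Natural end conditions: M_0 = M_3 = 0.
Forward elimination and back-substitution give M_0 = 0, M_1 = -42/5, M_2 = -42/5, M_3 = 0.
On [1, 2], s'(x) = b_2 + 2c_2·(x - 1) + 3d_2·(x - 1)² with b_2 = Δ_2 - h_2(2M_2 + M_3)/6 = -11/5, c_2 = M_2/2 = -21/5, d_2 = (M_3 - M_2)/(6h_2) = 7/5. So s'(1) = -11/5.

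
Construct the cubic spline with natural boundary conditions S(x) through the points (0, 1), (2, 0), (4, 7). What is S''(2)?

Write m_i for S''(x_i). With h_i = 2, 2 and divided differences Δ_i = -1/2, 7/2, the continuity of S' gives the tridiagonal system
  2·m_0 + 8·m_1 + 2·m_2 = 6(Δ_1 - Δ_0) = 24
Natural end conditions: m_0 = m_2 = 0.
Hence m_0 = 0, m_1 = 3, m_2 = 0.

3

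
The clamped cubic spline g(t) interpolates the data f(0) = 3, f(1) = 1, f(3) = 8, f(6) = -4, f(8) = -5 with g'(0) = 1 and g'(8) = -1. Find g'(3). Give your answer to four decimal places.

Write m_i for g''(x_i). With h_i = 1, 2, 3, 2 and divided differences Δ_i = -2, 7/2, -4, -1/2, the continuity of g' gives the tridiagonal system
  1·m_0 + 6·m_1 + 2·m_2 = 6(Δ_1 - Δ_0) = 33
  2·m_1 + 10·m_2 + 3·m_3 = 6(Δ_2 - Δ_1) = -45
  3·m_2 + 10·m_3 + 2·m_4 = 6(Δ_3 - Δ_2) = 21
Clamped end conditions give two more equations: 2h_0·m_0 + h_0·m_1 = 6(Δ_0 - g'(0)) = -18 and h_3·m_3 + 2h_3·m_4 = 6(g'(8) - Δ_3) = -3.
Hence m_0 = -186/13, m_1 = 138/13, m_2 = -213/26, m_3 = 68/13, m_4 = -175/52.
On [3, 6], g'(t) = b_2 + 2c_2·(t - 3) + 3d_2·(t - 3)² with b_2 = Δ_2 - h_2(2m_2 + m_3)/6 = 41/26, c_2 = m_2/2 = -213/52, d_2 = (m_3 - m_2)/(6h_2) = 349/468. So g'(3) = 41/26.

1.5769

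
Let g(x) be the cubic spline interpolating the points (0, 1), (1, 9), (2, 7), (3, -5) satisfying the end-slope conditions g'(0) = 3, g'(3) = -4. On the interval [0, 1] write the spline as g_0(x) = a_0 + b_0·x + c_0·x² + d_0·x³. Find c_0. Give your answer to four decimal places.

Let M_i = g''(x_i). Step sizes h_i = 1, 1, 1; slopes of the chords Δ_i = (y_(i+1) - y_i)/h_i = 8, -2, -12.
  1·M_0 + 4·M_1 + 1·M_2 = 6(Δ_1 - Δ_0) = -60
  1·M_1 + 4·M_2 + 1·M_3 = 6(Δ_2 - Δ_1) = -60
Clamped end conditions give two more equations: 2h_0·M_0 + h_0·M_1 = 6(Δ_0 - g'(0)) = 30 and h_2·M_2 + 2h_2·M_3 = 6(g'(3) - Δ_2) = 48.
Solving: M_0 = 344/15, M_1 = -238/15, M_2 = -292/15, M_3 = 506/15.
On [0, 1], with g_0(x) = a_0 + b_0·x + c_0·x² + d_0·x³: c_0 = M_0/2 = 172/15, d_0 = (M_1 - M_0)/(6h_0) = -97/15, b_0 = Δ_0 - h_0(2M_0 + M_1)/6 = 3.

11.4667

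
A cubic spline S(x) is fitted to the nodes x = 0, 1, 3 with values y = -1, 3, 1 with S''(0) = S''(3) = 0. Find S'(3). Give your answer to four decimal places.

Put m_i = S'' at the i-th knot. Here h = (1, 2) and Δ = (4, -1), so the interior equations h_(i-1)·m_(i-1) + 2(h_(i-1)+h_i)·m_i + h_i·m_(i+1) = 6(Δ_i − Δ_(i-1)) read
  1·m_0 + 6·m_1 + 2·m_2 = 6(Δ_1 - Δ_0) = -30
Natural end conditions: m_0 = m_2 = 0.
Solving: m_0 = 0, m_1 = -5, m_2 = 0.
On [1, 3], S'(x) = b_1 + 2c_1·(x - 1) + 3d_1·(x - 1)² with b_1 = Δ_1 - h_1(2m_1 + m_2)/6 = 7/3, c_1 = m_1/2 = -5/2, d_1 = (m_2 - m_1)/(6h_1) = 5/12. So S'(3) = -8/3.

-2.6667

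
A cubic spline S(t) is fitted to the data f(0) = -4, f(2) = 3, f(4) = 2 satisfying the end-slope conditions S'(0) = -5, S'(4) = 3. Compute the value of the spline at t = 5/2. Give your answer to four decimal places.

3.3359

Let σ_i = S''(x_i). Step sizes h_i = 2, 2; slopes of the chords Δ_i = (y_(i+1) - y_i)/h_i = 7/2, -1/2.
  2·σ_0 + 8·σ_1 + 2·σ_2 = 6(Δ_1 - Δ_0) = -24
Clamped end conditions give two more equations: 2h_0·σ_0 + h_0·σ_1 = 6(Δ_0 - S'(0)) = 51 and h_1·σ_1 + 2h_1·σ_2 = 6(S'(4) - Δ_1) = 21.
Hence σ_0 = 71/4, σ_1 = -10, σ_2 = 41/4.
On [2, 4], S(t) = 3 + 11/4·(t - 2) - 5·(t - 2)² + 27/16·(t - 2)³.
With (t - 2) = 1/2: S(5/2) = 427/128.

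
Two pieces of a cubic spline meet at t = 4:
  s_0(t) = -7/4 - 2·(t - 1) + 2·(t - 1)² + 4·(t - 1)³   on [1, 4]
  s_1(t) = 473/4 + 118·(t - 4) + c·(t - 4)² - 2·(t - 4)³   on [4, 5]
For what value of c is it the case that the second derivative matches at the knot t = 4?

s_0''(t) = 4 + 24·(t - 1), so s_0''(4) = 76. On the right, s_1''(4) = 2c, so c = 38.

38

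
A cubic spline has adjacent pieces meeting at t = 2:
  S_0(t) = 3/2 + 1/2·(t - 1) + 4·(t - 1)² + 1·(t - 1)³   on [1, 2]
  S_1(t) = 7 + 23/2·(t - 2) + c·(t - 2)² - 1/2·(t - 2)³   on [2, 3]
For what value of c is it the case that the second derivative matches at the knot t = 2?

S_0''(t) = 8 + 6·(t - 1), so S_0''(2) = 14. On the right, S_1''(2) = 2c, so c = 7.

7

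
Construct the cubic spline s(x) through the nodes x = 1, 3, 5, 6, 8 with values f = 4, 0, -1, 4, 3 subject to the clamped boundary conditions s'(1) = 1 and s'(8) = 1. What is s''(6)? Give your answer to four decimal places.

Put σ_i = s'' at the i-th knot. Here h = (2, 2, 1, 2) and Δ = (-2, -1/2, 5, -1/2), so the interior equations h_(i-1)·σ_(i-1) + 2(h_(i-1)+h_i)·σ_i + h_i·σ_(i+1) = 6(Δ_i − Δ_(i-1)) read
  2·σ_0 + 8·σ_1 + 2·σ_2 = 6(Δ_1 - Δ_0) = 9
  2·σ_1 + 6·σ_2 + 1·σ_3 = 6(Δ_2 - Δ_1) = 33
  1·σ_2 + 6·σ_3 + 2·σ_4 = 6(Δ_3 - Δ_2) = -33
Clamped end conditions give two more equations: 2h_0·σ_0 + h_0·σ_1 = 6(Δ_0 - s'(1)) = -18 and h_3·σ_3 + 2h_3·σ_4 = 6(s'(8) - Δ_3) = 9.
Forward elimination and back-substitution give σ_0 = -294/61, σ_1 = 39/61, σ_2 = 825/122, σ_3 = -540/61, σ_4 = 1629/244.

-8.8525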